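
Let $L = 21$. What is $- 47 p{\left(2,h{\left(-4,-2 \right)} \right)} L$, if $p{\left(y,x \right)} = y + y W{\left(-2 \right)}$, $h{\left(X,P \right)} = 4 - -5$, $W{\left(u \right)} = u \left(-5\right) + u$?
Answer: $-17766$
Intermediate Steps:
$W{\left(u \right)} = - 4 u$ ($W{\left(u \right)} = - 5 u + u = - 4 u$)
$h{\left(X,P \right)} = 9$ ($h{\left(X,P \right)} = 4 + 5 = 9$)
$p{\left(y,x \right)} = 9 y$ ($p{\left(y,x \right)} = y + y \left(\left(-4\right) \left(-2\right)\right) = y + y 8 = y + 8 y = 9 y$)
$- 47 p{\left(2,h{\left(-4,-2 \right)} \right)} L = - 47 \cdot 9 \cdot 2 \cdot 21 = \left(-47\right) 18 \cdot 21 = \left(-846\right) 21 = -17766$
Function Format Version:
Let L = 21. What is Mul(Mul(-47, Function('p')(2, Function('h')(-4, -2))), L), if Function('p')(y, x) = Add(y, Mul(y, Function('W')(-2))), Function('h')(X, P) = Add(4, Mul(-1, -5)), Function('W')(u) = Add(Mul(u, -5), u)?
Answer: -17766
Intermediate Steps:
Function('W')(u) = Mul(-4, u) (Function('W')(u) = Add(Mul(-5, u), u) = Mul(-4, u))
Function('h')(X, P) = 9 (Function('h')(X, P) = Add(4, 5) = 9)
Function('p')(y, x) = Mul(9, y) (Function('p')(y, x) = Add(y, Mul(y, Mul(-4, -2))) = Add(y, Mul(y, 8)) = Add(y, Mul(8, y)) = Mul(9, y))
Mul(Mul(-47, Function('p')(2, Function('h')(-4, -2))), L) = Mul(Mul(-47, Mul(9, 2)), 21) = Mul(Mul(-47, 18), 21) = Mul(-846, 21) = -17766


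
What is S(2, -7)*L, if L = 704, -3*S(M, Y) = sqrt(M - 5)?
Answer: -704*I*sqrt(3)/3 ≈ -406.45*I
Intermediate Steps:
S(M, Y) = -sqrt(-5 + M)/3 (S(M, Y) = -sqrt(M - 5)/3 = -sqrt(-5 + M)/3)
S(2, -7)*L = -sqrt(-5 + 2)/3*704 = -I*sqrt(3)/3*704 = -704*I*sqrt(3)/3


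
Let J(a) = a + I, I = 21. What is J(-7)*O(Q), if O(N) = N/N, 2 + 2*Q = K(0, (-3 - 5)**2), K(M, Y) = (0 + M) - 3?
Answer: 14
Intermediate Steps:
J(a) = 21 + a (J(a) = a + 21 = 21 + a)
K(M, Y) = -3 + M (K(M, Y) = M - 3 = -3 + M)
Q = -5/2 (Q = -1 + (-3 + 0)/2 = -1 + (1/2)*(-3) = -1 - 3/2 = -5/2 ≈ -2.5000)
O(N) = 1
J(-7)*O(Q) = (21 - 7)*1 = 14*1 = 14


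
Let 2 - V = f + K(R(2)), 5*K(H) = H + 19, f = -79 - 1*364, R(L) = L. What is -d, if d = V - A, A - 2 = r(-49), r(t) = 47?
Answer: -1959/5 ≈ -391.80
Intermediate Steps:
f = -443 (f = -79 - 364 = -443)
A = 49 (A = 2 + 47 = 49)
K(H) = 19/5 + H/5 (K(H) = (H + 19)/5 = (19 + H)/5 = 19/5 + H/5)
V = 2204/5 (V = 2 - (-443 + (19/5 + (⅕)*2)) = 2 - (-443 + (19/5 + ⅖)) = 2 - (-443 + 21/5) = 2 - 1*(-2194/5) = 2 + 2194/5 = 2204/5 ≈ 440.80)
d = 1959/5 (d = 2204/5 - 1*49 = 2204/5 - 49 = 1959/5 ≈ 391.80)
-d = -1*1959/5 = -1959/5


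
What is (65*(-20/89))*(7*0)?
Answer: 0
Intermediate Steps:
(65*(-20/89))*(7*0) = (65*(-20*1/89))*0 = (65*(-20/89))*0 = -1300/89*0 = 0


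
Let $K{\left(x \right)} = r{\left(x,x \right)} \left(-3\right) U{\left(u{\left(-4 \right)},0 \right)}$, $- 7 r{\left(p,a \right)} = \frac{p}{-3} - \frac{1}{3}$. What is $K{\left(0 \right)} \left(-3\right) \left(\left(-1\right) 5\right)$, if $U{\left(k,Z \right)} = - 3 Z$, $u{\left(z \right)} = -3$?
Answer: $0$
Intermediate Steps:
$r{\left(p,a \right)} = \frac{1}{21} + \frac{p}{21}$ ($r{\left(p,a \right)} = - \frac{\frac{p}{-3} - \frac{1}{3}}{7} = - \frac{p \left(- \frac{1}{3}\right) - \frac{1}{3}}{7} = - \frac{- \frac{p}{3} - \frac{1}{3}}{7} = - \frac{- \frac{1}{3} - \frac{p}{3}}{7} = \frac{1}{21} + \frac{p}{21}$)
$K{\left(x \right)} = 0$ ($K{\left(x \right)} = \left(\frac{1}{21} + \frac{x}{21}\right) \left(-3\right) \left(\left(-3\right) 0\right) = \left(- \frac{1}{7} - \frac{x}{7}\right) 0 = 0$)
$K{\left(0 \right)} \left(-3\right) \left(\left(-1\right) 5\right) = 0 \left(-3\right) \left(\left(-1\right) 5\right) = 0 \left(-5\right) = 0$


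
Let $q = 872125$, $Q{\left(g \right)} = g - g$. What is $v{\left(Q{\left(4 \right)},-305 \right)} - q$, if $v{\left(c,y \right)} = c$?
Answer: $-872125$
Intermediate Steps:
$Q{\left(g \right)} = 0$
$v{\left(Q{\left(4 \right)},-305 \right)} - q = 0 - 872125 = -872125$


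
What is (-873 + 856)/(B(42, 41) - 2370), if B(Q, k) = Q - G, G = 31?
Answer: 17/2359 ≈ 0.0072064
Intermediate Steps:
B(Q, k) = -31 + Q (B(Q, k) = Q - 1*31 = Q - 31 = -31 + Q)
(-873 + 856)/(B(42, 41) - 2370) = (-873 + 856)/((-31 + 42) - 2370) = -17/(11 - 2370) = -17/(-2359) = -17*(-1/2359) = 17/2359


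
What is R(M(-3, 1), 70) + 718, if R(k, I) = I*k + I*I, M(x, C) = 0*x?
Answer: 5618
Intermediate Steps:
M(x, C) = 0
R(k, I) = I² + I*k (R(k, I) = I*k + I² = I² + I*k)
R(M(-3, 1), 70) + 718 = 70*(70 + 0) + 718 = 70*70 + 718 = 4900 + 718 = 5618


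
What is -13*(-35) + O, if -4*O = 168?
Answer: 413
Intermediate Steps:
O = -42 (O = -1/4*168 = -42)
-13*(-35) + O = -13*(-35) - 42 = 455 - 42 = 413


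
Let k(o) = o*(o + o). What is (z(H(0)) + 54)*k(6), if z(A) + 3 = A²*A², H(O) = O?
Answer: 3672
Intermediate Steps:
k(o) = 2*o² (k(o) = o*(2*o) = 2*o²)
z(A) = -3 + A⁴ (z(A) = -3 + A²*A² = -3 + A⁴)
(z(H(0)) + 54)*k(6) = ((-3 + 0⁴) + 54)*(2*6²) = ((-3 + 0) + 54)*(2*36) = (-3 + 54)*72 = 51*72 = 3672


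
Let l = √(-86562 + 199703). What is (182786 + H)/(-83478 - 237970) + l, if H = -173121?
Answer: -9665/321448 + 7*√2309 ≈ 336.33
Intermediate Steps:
l = 7*√2309 (l = √113141 = 7*√2309 ≈ 336.36)
(182786 + H)/(-83478 - 237970) + l = (182786 - 173121)/(-83478 - 237970) + 7*√2309 = 9665/(-321448) + 7*√2309 = 9665*(-1/321448) + 7*√2309 = -9665/321448 + 7*√2309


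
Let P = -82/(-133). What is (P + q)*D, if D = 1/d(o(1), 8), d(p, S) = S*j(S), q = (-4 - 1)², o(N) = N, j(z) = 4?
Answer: 3407/4256 ≈ 0.80052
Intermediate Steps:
q = 25 (q = (-5)² = 25)
d(p, S) = 4*S (d(p, S) = S*4 = 4*S)
P = 82/133 (P = -82*(-1/133) = 82/133 ≈ 0.61654)
D = 1/32 (D = 1/(4*8) = 1/32 ≈ 0.031250)
(P + q)*D = (82/133 + 25)*(1/32) = (3407/133)*(1/32) = 3407/4256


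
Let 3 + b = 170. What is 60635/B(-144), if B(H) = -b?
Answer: -60635/167 ≈ -363.08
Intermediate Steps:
b = 167 (b = -3 + 170 = 167)
B(H) = -167 (B(H) = -1*167 = -167)
60635/B(-144) = 60635/(-167) = 60635*(-1/167) = -60635/167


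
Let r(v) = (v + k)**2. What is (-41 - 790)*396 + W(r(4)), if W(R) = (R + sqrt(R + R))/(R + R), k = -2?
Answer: -658151/2 + sqrt(2)/4 ≈ -3.2908e+5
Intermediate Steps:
r(v) = (-2 + v)**2 (r(v) = (v - 2)**2 = (-2 + v)**2)
W(R) = (R + sqrt(2)*sqrt(R))/(2*R) (W(R) = (R + sqrt(2*R))/((2*R)) = (R + sqrt(2)*sqrt(R))*(1/(2*R)) = (R + sqrt(2)*sqrt(R))/(2*R))
(-41 - 790)*396 + W(r(4)) = (-41 - 790)*396 + (1/2 + sqrt(2)/(2*sqrt((-2 + 4)**2))) = -831*396 + (1/2 + sqrt(2)/(2*sqrt(2**2))) = -329076 + (1/2 + sqrt(2)/(2*sqrt(4))) = -329076 + (1/2 + (1/2)*sqrt(2)*(1/2)) = -329076 + (1/2 + sqrt(2)/4) = -658151/2 + sqrt(2)/4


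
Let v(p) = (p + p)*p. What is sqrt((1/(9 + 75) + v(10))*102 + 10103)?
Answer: 3*sqrt(664314)/14 ≈ 174.65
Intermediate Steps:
v(p) = 2*p**2 (v(p) = (2*p)*p = 2*p**2)
sqrt((1/(9 + 75) + v(10))*102 + 10103) = sqrt((1/(9 + 75) + 2*10**2)*102 + 10103) = sqrt((1/84 + 2*100)*102 + 10103) = sqrt((1/84 + 200)*102 + 10103) = sqrt((16801/84)*102 + 10103) = sqrt(285617/14 + 10103) = sqrt(427059/14) = 3*sqrt(664314)/14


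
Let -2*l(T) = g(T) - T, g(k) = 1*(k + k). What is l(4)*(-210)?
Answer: 420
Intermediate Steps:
g(k) = 2*k (g(k) = 1*(2*k) = 2*k)
l(T) = -T/2 (l(T) = -(2*T - T)/2 = -T/2)
l(4)*(-210) = -½*4*(-210) = -2*(-210) = 420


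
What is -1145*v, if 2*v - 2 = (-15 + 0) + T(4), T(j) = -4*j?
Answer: 33205/2 ≈ 16603.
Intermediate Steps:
v = -29/2 (v = 1 + ((-15 + 0) - 4*4)/2 = 1 + (-15 - 16)/2 = 1 + (½)*(-31) = 1 - 31/2 = -29/2 ≈ -14.500)
-1145*v = -1145*(-29/2) = 33205/2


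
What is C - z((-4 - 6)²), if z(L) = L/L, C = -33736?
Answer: -33737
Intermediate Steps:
z(L) = 1
C - z((-4 - 6)²) = -33736 - 1*1 = -33736 - 1 = -33737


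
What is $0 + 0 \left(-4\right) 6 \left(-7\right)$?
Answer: $0$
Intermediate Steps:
$0 + 0 \left(-4\right) 6 \left(-7\right) = 0 + 0 \cdot 6 \left(-7\right) = 0 + 0 \left(-7\right) = 0 + 0 = 0$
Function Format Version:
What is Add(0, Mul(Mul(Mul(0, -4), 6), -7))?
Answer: 0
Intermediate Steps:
Add(0, Mul(Mul(Mul(0, -4), 6), -7)) = Add(0, Mul(Mul(0, 6), -7)) = Add(0, Mul(0, -7)) = Add(0, 0) = 0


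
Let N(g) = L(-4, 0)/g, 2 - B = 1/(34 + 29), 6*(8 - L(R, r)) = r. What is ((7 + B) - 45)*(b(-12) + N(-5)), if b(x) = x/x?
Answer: 2269/105 ≈ 21.610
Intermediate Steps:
L(R, r) = 8 - r/6
B = 125/63 (B = 2 - 1/(34 + 29) = 2 - 1/63 = 125/63 ≈ 1.9841)
N(g) = 8/g (N(g) = (8 - 1/6*0)/g = (8 + 0)/g = 8/g)
b(x) = 1
((7 + B) - 45)*(b(-12) + N(-5)) = ((7 + 125/63) - 45)*(1 + 8/(-5)) = (566/63 - 45)*(1 + 8*(-1/5)) = -2269*(1 - 8/5)/63 = -2269/63*(-3/5) = 2269/105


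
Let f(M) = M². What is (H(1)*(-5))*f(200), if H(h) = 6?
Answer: -1200000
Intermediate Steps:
(H(1)*(-5))*f(200) = (6*(-5))*200² = -30*40000 = -1200000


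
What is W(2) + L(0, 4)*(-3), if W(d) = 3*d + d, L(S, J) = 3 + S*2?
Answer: -1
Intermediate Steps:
L(S, J) = 3 + 2*S
W(d) = 4*d
W(2) + L(0, 4)*(-3) = 4*2 + (3 + 2*0)*(-3) = 8 + (3 + 0)*(-3) = 8 + 3*(-3) = 8 - 9 = -1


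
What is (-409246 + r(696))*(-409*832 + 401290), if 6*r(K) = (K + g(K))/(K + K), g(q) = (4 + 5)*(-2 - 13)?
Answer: -11583676663059/464 ≈ -2.4965e+10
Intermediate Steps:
g(q) = -135 (g(q) = 9*(-15) = -135)
r(K) = (-135 + K)/(12*K) (r(K) = ((K - 135)/(K + K))/6 = ((-135 + K)/((2*K)))/6 = ((-135 + K)*(1/(2*K)))/6 = ((-135 + K)/(2*K))/6 = (-135 + K)/(12*K))
(-409246 + r(696))*(-409*832 + 401290) = (-409246 + (1/12)*(-135 + 696)/696)*(-409*832 + 401290) = (-409246 + (1/12)*(1/696)*561)*(-340288 + 401290) = (-409246 + 187/2784)*61002 = -1139340677/2784*61002 = -11583676663059/464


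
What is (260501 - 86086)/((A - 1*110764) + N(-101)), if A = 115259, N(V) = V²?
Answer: 174415/14696 ≈ 11.868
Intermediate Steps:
(260501 - 86086)/((A - 1*110764) + N(-101)) = (260501 - 86086)/((115259 - 1*110764) + (-101)²) = 174415/((115259 - 110764) + 10201) = 174415/(4495 + 10201) = 174415/14696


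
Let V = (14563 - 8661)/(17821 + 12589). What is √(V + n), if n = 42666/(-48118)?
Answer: 2*I*√472893542998045/52259585 ≈ 0.83223*I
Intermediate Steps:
V = 2951/15205 (V = 5902/30410 = 5902*(1/30410) = 2951/15205 ≈ 0.19408)
n = -21333/24059 (n = 42666*(-1/48118) = -21333/24059 ≈ -0.88669)
√(V + n) = √(2951/15205 - 21333/24059) = √(-253370156/365817095) = 2*I*√472893542998045/52259585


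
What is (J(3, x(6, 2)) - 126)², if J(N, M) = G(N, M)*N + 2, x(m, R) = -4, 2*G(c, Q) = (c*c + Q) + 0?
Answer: 54289/4 ≈ 13572.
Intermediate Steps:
G(c, Q) = Q/2 + c²/2 (G(c, Q) = ((c*c + Q) + 0)/2 = ((c² + Q) + 0)/2 = ((Q + c²) + 0)/2 = (Q + c²)/2 = Q/2 + c²/2)
J(N, M) = 2 + N*(M/2 + N²/2) (J(N, M) = (M/2 + N²/2)*N + 2 = N*(M/2 + N²/2) + 2 = 2 + N*(M/2 + N²/2))
(J(3, x(6, 2)) - 126)² = ((2 + (½)*3*(-4 + 3²)) - 126)² = ((2 + (½)*3*(-4 + 9)) - 126)² = ((2 + (½)*3*5) - 126)² = ((2 + 15/2) - 126)² = (19/2 - 126)² = (-233/2)² = 54289/4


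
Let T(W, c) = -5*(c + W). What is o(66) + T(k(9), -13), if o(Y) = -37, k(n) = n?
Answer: -17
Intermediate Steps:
T(W, c) = -5*W - 5*c (T(W, c) = -5*(W + c) = -5*W - 5*c)
o(66) + T(k(9), -13) = -37 + (-5*9 - 5*(-13)) = -37 + (-45 + 65) = -37 + 20 = -17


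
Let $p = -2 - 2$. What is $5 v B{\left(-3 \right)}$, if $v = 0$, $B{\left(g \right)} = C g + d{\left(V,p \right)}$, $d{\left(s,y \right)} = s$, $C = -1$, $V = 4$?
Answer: $0$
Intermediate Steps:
$p = -4$ ($p = -2 - 2 = -4$)
$B{\left(g \right)} = 4 - g$ ($B{\left(g \right)} = - g + 4 = 4 - g$)
$5 v B{\left(-3 \right)} = 5 \cdot 0 \left(4 - -3\right) = 0 \left(4 + 3\right) = 0 \cdot 7 = 0$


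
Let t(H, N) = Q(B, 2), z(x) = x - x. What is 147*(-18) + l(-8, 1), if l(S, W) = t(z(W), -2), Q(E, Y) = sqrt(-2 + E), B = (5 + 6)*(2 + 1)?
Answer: -2646 + sqrt(31) ≈ -2640.4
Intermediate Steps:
B = 33 (B = 11*3 = 33)
z(x) = 0
t(H, N) = sqrt(31) (t(H, N) = sqrt(-2 + 33) = sqrt(31))
l(S, W) = sqrt(31)
147*(-18) + l(-8, 1) = 147*(-18) + sqrt(31) = -2646 + sqrt(31)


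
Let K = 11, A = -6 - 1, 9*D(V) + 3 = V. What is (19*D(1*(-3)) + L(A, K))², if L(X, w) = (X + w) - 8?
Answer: 2500/9 ≈ 277.78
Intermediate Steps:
D(V) = -⅓ + V/9
A = -7
L(X, w) = -8 + X + w
(19*D(1*(-3)) + L(A, K))² = (19*(-⅓ + (1*(-3))/9) + (-8 - 7 + 11))² = (19*(-⅓ + (⅑)*(-3)) - 4)² = (19*(-⅓ - ⅓) - 4)² = (19*(-⅔) - 4)² = (-38/3 - 4)² = (-50/3)² = 2500/9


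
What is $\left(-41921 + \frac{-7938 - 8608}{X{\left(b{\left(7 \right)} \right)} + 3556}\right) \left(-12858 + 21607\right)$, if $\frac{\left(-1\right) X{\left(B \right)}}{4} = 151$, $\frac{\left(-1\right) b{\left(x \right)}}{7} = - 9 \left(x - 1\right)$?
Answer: $- \frac{541420220081}{1476} \approx -3.6682 \cdot 10^{8}$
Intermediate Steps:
$b{\left(x \right)} = -63 + 63 x$ ($b{\left(x \right)} = - 7 \left(- 9 \left(x - 1\right)\right) = - 7 \left(- 9 \left(-1 + x\right)\right) = - 7 \left(9 - 9 x\right) = -63 + 63 x$)
$X{\left(B \right)} = -604$ ($X{\left(B \right)} = \left(-4\right) 151 = -604$)
$\left(-41921 + \frac{-7938 - 8608}{X{\left(b{\left(7 \right)} \right)} + 3556}\right) \left(-12858 + 21607\right) = \left(-41921 + \frac{-7938 - 8608}{-604 + 3556}\right) \left(-12858 + 21607\right) = \left(-41921 - \frac{16546}{2952}\right) 8749 = \left(-41921 - \frac{8273}{1476}\right) 8749 = \left(- \frac{61883669}{1476}\right) 8749 = - \frac{541420220081}{1476}$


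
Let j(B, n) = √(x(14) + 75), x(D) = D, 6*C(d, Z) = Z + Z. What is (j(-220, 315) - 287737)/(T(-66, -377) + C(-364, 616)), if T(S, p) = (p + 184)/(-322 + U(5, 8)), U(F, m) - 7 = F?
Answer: -267595410/191539 + 930*√89/191539 ≈ -1397.0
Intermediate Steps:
C(d, Z) = Z/3 (C(d, Z) = (Z + Z)/6 = (2*Z)/6 = Z/3)
U(F, m) = 7 + F
T(S, p) = -92/155 - p/310 (T(S, p) = (p + 184)/(-322 + (7 + 5)) = (184 + p)/(-322 + 12) = (184 + p)/(-310) = (184 + p)*(-1/310) = -92/155 - p/310)
j(B, n) = √89 (j(B, n) = √(14 + 75) = √89)
(j(-220, 315) - 287737)/(T(-66, -377) + C(-364, 616)) = (√89 - 287737)/((-92/155 - 1/310*(-377)) + (⅓)*616) = (-287737 + √89)/((-92/155 + 377/310) + 616/3) = (-287737 + √89)/(193/310 + 616/3) = (-287737 + √89)/(191539/930) = (-287737 + √89)*(930/191539) = -267595410/191539 + 930*√89/191539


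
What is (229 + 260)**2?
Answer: 239121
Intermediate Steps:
(229 + 260)**2 = 489**2 = 239121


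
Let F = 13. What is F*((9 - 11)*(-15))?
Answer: 390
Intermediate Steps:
F*((9 - 11)*(-15)) = 13*((9 - 11)*(-15)) = 13*(-2*(-15)) = 13*30 = 390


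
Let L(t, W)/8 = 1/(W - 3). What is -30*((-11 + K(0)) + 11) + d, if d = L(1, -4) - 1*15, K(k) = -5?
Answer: 937/7 ≈ 133.86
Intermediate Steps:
L(t, W) = 8/(-3 + W) (L(t, W) = 8/(W - 3) = 8/(-3 + W))
d = -113/7 (d = 8/(-3 - 4) - 1*15 = 8/(-7) - 15 = 8*(-⅐) - 15 = -8/7 - 15 = -113/7 ≈ -16.143)
-30*((-11 + K(0)) + 11) + d = -30*((-11 - 5) + 11) - 113/7 = -30*(-16 + 11) - 113/7 = -30*(-5) - 113/7 = 150 - 113/7 = 937/7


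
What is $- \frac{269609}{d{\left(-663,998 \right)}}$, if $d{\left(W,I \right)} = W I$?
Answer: $\frac{269609}{661674} \approx 0.40746$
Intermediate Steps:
$d{\left(W,I \right)} = I W$
$- \frac{269609}{d{\left(-663,998 \right)}} = - \frac{269609}{998 \left(-663\right)} = - \frac{269609}{-661674} = \left(-269609\right) \left(- \frac{1}{661674}\right) = \frac{269609}{661674}$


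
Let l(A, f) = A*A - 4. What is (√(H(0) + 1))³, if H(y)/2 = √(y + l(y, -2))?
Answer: (1 + 4*I)^(3/2) ≈ -3.398 + 7.6516*I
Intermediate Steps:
l(A, f) = -4 + A² (l(A, f) = A² - 4 = -4 + A²)
H(y) = 2*√(-4 + y + y²) (H(y) = 2*√(y + (-4 + y²)) = 2*√(-4 + y + y²))
(√(H(0) + 1))³ = (√(2*√(-4 + 0 + 0²) + 1))³ = (√(2*√(-4 + 0 + 0) + 1))³ = (√(2*√(-4) + 1))³ = (√(2*(2*I) + 1))³ = (√(4*I + 1))³ = (√(1 + 4*I))³ = (1 + 4*I)^(3/2)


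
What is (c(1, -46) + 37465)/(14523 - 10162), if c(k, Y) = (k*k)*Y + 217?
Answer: 37636/4361 ≈ 8.6301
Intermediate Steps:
c(k, Y) = 217 + Y*k² (c(k, Y) = k²*Y + 217 = Y*k² + 217 = 217 + Y*k²)
(c(1, -46) + 37465)/(14523 - 10162) = ((217 - 46*1²) + 37465)/(14523 - 10162) = ((217 - 46*1) + 37465)/4361 = ((217 - 46) + 37465)*(1/4361) = (171 + 37465)*(1/4361) = 37636*(1/4361) = 37636/4361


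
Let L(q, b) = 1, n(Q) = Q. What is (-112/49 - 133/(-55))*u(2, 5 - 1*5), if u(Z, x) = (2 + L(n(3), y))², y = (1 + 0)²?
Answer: 459/385 ≈ 1.1922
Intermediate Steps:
y = 1 (y = 1² = 1)
u(Z, x) = 9 (u(Z, x) = (2 + 1)² = 3² = 9)
(-112/49 - 133/(-55))*u(2, 5 - 1*5) = (-112/49 - 133/(-55))*9 = (-112*1/49 - 133*(-1/55))*9 = (-16/7 + 133/55)*9 = (51/385)*9 = 459/385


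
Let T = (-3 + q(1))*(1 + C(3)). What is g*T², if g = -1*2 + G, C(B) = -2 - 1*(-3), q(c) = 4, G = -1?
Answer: -12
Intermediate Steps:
C(B) = 1 (C(B) = -2 + 3 = 1)
g = -3 (g = -1*2 - 1 = -2 - 1 = -3)
T = 2 (T = (-3 + 4)*(1 + 1) = 1*2 = 2)
g*T² = -3*2² = -3*4 = -12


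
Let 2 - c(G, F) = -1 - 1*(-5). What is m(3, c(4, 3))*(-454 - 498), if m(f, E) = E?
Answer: 1904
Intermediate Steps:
c(G, F) = -2 (c(G, F) = 2 - (-1 - 1*(-5)) = 2 - (-1 + 5) = 2 - 1*4 = 2 - 4 = -2)
m(3, c(4, 3))*(-454 - 498) = -2*(-454 - 498) = -2*(-952) = 1904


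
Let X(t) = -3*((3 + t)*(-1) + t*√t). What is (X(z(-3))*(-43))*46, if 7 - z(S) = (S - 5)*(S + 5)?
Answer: -154284 + 136482*√23 ≈ 5.0026e+5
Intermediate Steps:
z(S) = 7 - (-5 + S)*(5 + S) (z(S) = 7 - (S - 5)*(S + 5) = 7 - (-5 + S)*(5 + S))
X(t) = 9 - 3*t^(3/2) + 3*t (X(t) = -3*((-3 - t) + t^(3/2)) = -3*(-3 + t^(3/2) - t) = 9 - 3*t^(3/2) + 3*t)
(X(z(-3))*(-43))*46 = ((9 - 3*(32 - 1*(-3)²)^(3/2) + 3*(32 - 1*(-3)²))*(-43))*46 = ((9 - 3*(32 - 1*9)^(3/2) + 3*(32 - 1*9))*(-43))*46 = ((9 - 3*(32 - 9)^(3/2) + 3*(32 - 9))*(-43))*46 = ((9 - 69*√23 + 3*23)*(-43))*46 = ((9 - 69*√23 + 69)*(-43))*46 = ((78 - 69*√23)*(-43))*46 = (-3354 + 2967*√23)*46 = -154284 + 136482*√23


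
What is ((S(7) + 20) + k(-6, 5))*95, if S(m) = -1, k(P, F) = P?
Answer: 1235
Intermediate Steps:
((S(7) + 20) + k(-6, 5))*95 = ((-1 + 20) - 6)*95 = (19 - 6)*95 = 13*95 = 1235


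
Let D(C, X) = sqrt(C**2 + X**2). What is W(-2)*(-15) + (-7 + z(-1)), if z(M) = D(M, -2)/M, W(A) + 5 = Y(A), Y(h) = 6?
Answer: -22 - sqrt(5) ≈ -24.236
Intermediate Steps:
W(A) = 1 (W(A) = -5 + 6 = 1)
z(M) = sqrt(4 + M**2)/M (z(M) = sqrt(M**2 + (-2)**2)/M = sqrt(M**2 + 4)/M = sqrt(4 + M**2)/M)
W(-2)*(-15) + (-7 + z(-1)) = 1*(-15) + (-7 + sqrt(4 + (-1)**2)/(-1)) = -15 + (-7 - sqrt(4 + 1)) = -15 + (-7 - sqrt(5)) = -22 - sqrt(5)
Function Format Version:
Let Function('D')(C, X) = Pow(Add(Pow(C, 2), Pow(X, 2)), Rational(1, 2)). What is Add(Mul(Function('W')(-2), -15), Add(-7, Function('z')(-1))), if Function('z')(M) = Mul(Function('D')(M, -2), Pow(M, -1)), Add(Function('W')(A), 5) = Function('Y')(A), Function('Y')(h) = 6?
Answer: Add(-22, Mul(-1, Pow(5, Rational(1, 2)))) ≈ -24.236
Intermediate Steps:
Function('W')(A) = 1 (Function('W')(A) = Add(-5, 6) = 1)
Function('z')(M) = Mul(Pow(M, -1), Pow(Add(4, Pow(M, 2)), Rational(1, 2))) (Function('z')(M) = Mul(Pow(Add(Pow(M, 2), Pow(-2, 2)), Rational(1, 2)), Pow(M, -1)) = Mul(Pow(Add(Pow(M, 2), 4), Rational(1, 2)), Pow(M, -1)) = Mul(Pow(Add(4, Pow(M, 2)), Rational(1, 2)), Pow(M, -1)) = Mul(Pow(M, -1), Pow(Add(4, Pow(M, 2)), Rational(1, 2))))
Add(Mul(Function('W')(-2), -15), Add(-7, Function('z')(-1))) = Add(Mul(1, -15), Add(-7, Mul(Pow(-1, -1), Pow(Add(4, Pow(-1, 2)), Rational(1, 2))))) = Add(-15, Add(-7, Mul(-1, Pow(Add(4, 1), Rational(1, 2))))) = Add(-15, Add(-7, Mul(-1, Pow(5, Rational(1, 2))))) = Add(-22, Mul(-1, Pow(5, Rational(1, 2))))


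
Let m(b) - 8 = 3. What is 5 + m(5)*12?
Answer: 137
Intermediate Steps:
m(b) = 11 (m(b) = 8 + 3 = 11)
5 + m(5)*12 = 5 + 11*12 = 5 + 132 = 137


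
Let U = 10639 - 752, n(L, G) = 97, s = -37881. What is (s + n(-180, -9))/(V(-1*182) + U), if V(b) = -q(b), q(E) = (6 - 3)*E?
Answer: -37784/10433 ≈ -3.6216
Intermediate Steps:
q(E) = 3*E
V(b) = -3*b
U = 9887
(s + n(-180, -9))/(V(-1*182) + U) = (-37881 + 97)/(-(-3)*182 + 9887) = -37784/(-3*(-182) + 9887) = -37784/(546 + 9887) = -37784/10433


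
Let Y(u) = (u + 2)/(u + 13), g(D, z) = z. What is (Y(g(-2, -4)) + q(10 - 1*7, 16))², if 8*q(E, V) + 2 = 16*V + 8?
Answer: 1371241/1296 ≈ 1058.1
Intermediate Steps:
q(E, V) = ¾ + 2*V (q(E, V) = -¼ + (16*V + 8)/8 = -¼ + (8 + 16*V)/8 = -¼ + (1 + 2*V) = ¾ + 2*V)
Y(u) = (2 + u)/(13 + u)
(Y(g(-2, -4)) + q(10 - 1*7, 16))² = ((2 - 4)/(13 - 4) + (¾ + 2*16))² = (-2/9 + (¾ + 32))² = ((⅑)*(-2) + 131/4)² = (-2/9 + 131/4)² = (1171/36)² = 1371241/1296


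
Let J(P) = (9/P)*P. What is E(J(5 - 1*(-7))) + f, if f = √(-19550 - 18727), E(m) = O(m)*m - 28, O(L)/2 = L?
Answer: 134 + 3*I*√4253 ≈ 134.0 + 195.65*I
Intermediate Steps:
O(L) = 2*L
J(P) = 9
E(m) = -28 + 2*m² (E(m) = (2*m)*m - 28 = 2*m² - 28 = -28 + 2*m²)
f = 3*I*√4253 (f = √(-38277) = 3*I*√4253 ≈ 195.65*I)
E(J(5 - 1*(-7))) + f = (-28 + 2*9²) + 3*I*√4253 = (-28 + 2*81) + 3*I*√4253 = (-28 + 162) + 3*I*√4253 = 134 + 3*I*√4253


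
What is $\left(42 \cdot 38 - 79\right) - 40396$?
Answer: $-38879$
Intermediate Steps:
$\left(42 \cdot 38 - 79\right) - 40396 = \left(1596 - 79\right) - 40396 = 1517 - 40396 = -38879$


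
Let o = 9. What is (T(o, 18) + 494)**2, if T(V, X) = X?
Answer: 262144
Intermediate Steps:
(T(o, 18) + 494)**2 = (18 + 494)**2 = 512**2 = 262144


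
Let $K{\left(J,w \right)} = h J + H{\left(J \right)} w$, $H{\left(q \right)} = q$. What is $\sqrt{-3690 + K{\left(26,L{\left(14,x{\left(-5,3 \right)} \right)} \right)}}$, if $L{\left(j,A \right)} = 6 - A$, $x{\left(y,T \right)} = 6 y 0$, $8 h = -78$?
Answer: $\frac{5 i \sqrt{606}}{2} \approx 61.543 i$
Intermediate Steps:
$h = - \frac{39}{4}$ ($h = \frac{1}{8} \left(-78\right) = - \frac{39}{4} \approx -9.75$)
$x{\left(y,T \right)} = 0$
$K{\left(J,w \right)} = - \frac{39 J}{4} + J w$
$\sqrt{-3690 + K{\left(26,L{\left(14,x{\left(-5,3 \right)} \right)} \right)}} = \sqrt{-3690 + \frac{1}{4} \cdot 26 \left(-39 + 4 \left(6 - 0\right)\right)} = \sqrt{-3690 + \frac{1}{4} \cdot 26 \left(-39 + 4 \left(6 + 0\right)\right)} = \sqrt{-3690 + \frac{1}{4} \cdot 26 \left(-39 + 4 \cdot 6\right)} = \sqrt{-3690 + \frac{1}{4} \cdot 26 \left(-39 + 24\right)} = \sqrt{-3690 + \frac{1}{4} \cdot 26 \left(-15\right)} = \sqrt{-3690 - \frac{195}{2}} = \sqrt{- \frac{7575}{2}} = \frac{5 i \sqrt{606}}{2}$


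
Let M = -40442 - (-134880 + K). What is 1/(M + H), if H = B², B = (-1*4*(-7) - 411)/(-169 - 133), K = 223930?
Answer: -91204/11810041679 ≈ -7.7226e-6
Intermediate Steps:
B = 383/302 (B = (-4*(-7) - 411)/(-302) = (28 - 411)*(-1/302) = -383*(-1/302) = 383/302 ≈ 1.2682)
M = -129492 (M = -40442 - (-134880 + 223930) = -40442 - 1*89050 = -40442 - 89050 = -129492)
H = 146689/91204 (H = (383/302)² = 146689/91204 ≈ 1.6084)
1/(M + H) = 1/(-129492 + 146689/91204) = 1/(-11810041679/91204) = -91204/11810041679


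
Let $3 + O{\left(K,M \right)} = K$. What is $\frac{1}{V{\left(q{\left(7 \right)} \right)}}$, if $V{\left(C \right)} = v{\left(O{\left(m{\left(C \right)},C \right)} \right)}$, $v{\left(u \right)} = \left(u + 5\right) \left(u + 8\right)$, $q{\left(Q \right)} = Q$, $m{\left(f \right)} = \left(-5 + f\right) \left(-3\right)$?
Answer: $\frac{1}{4} \approx 0.25$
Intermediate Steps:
$m{\left(f \right)} = 15 - 3 f$
$O{\left(K,M \right)} = -3 + K$
$v{\left(u \right)} = \left(5 + u\right) \left(8 + u\right)$
$V{\left(C \right)} = 196 + \left(12 - 3 C\right)^{2} - 39 C$ ($V{\left(C \right)} = 40 + \left(-3 - \left(-15 + 3 C\right)\right)^{2} + 13 \left(-3 - \left(-15 + 3 C\right)\right) = 40 + \left(12 - 3 C\right)^{2} + 13 \left(12 - 3 C\right) = 40 + \left(12 - 3 C\right)^{2} - \left(-156 + 39 C\right) = 196 + \left(12 - 3 C\right)^{2} - 39 C$)
$\frac{1}{V{\left(q{\left(7 \right)} \right)}} = \frac{1}{340 - 777 + 9 \cdot 7^{2}} = \frac{1}{340 - 777 + 9 \cdot 49} = \frac{1}{340 - 777 + 441} = \frac{1}{4}$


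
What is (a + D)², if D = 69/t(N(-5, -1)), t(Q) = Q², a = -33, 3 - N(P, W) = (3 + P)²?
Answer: 1296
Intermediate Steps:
N(P, W) = 3 - (3 + P)²
D = 69 (D = 69/((3 - (3 - 5)²)²) = 69/((3 - 1*(-2)²)²) = 69/((3 - 1*4)²) = 69/((3 - 4)²) = 69/((-1)²) = 69/1 = 69*1 = 69)
(a + D)² = (-33 + 69)² = 36² = 1296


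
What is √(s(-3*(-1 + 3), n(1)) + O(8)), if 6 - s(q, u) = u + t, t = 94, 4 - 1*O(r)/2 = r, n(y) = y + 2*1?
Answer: 3*I*√11 ≈ 9.9499*I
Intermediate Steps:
n(y) = 2 + y (n(y) = y + 2 = 2 + y)
O(r) = 8 - 2*r
s(q, u) = -88 - u (s(q, u) = 6 - (u + 94) = 6 - (94 + u) = 6 + (-94 - u) = -88 - u)
√(s(-3*(-1 + 3), n(1)) + O(8)) = √((-88 - (2 + 1)) + (8 - 2*8)) = √((-88 - 1*3) + (8 - 16)) = √((-88 - 3) - 8) = √(-91 - 8) = √(-99) = 3*I*√11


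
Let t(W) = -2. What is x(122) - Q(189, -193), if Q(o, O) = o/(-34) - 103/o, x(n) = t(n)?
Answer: 26371/6426 ≈ 4.1038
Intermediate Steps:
x(n) = -2
Q(o, O) = -103/o - o/34 (Q(o, O) = o*(-1/34) - 103/o = -o/34 - 103/o = -103/o - o/34)
x(122) - Q(189, -193) = -2 - (-103/189 - 1/34*189) = -2 - (-103*1/189 - 189/34) = -2 - (-103/189 - 189/34) = -2 - 1*(-39223/6426) = -2 + 39223/6426 = 26371/6426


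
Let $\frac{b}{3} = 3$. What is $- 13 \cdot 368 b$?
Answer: $-43056$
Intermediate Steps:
$b = 9$ ($b = 3 \cdot 3 = 9$)
$- 13 \cdot 368 b = - 13 \cdot 368 \cdot 9 = \left(-13\right) 3312 = -43056$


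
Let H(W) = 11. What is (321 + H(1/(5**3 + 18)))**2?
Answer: 110224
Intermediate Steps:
(321 + H(1/(5**3 + 18)))**2 = (321 + 11)**2 = 332**2 = 110224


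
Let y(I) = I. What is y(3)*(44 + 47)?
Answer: 273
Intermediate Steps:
y(3)*(44 + 47) = 3*(44 + 47) = 3*91 = 273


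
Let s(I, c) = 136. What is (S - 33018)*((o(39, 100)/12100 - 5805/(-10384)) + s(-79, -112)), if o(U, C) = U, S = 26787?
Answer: -2429885492349/2855600 ≈ -8.5092e+5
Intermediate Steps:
(S - 33018)*((o(39, 100)/12100 - 5805/(-10384)) + s(-79, -112)) = (26787 - 33018)*((39/12100 - 5805/(-10384)) + 136) = -6231*((39*(1/12100) - 5805*(-1/10384)) + 136) = -6231*((39/12100 + 5805/10384) + 136) = -6231*(1605579/2855600 + 136) = -6231*389967179/2855600 = -2429885492349/2855600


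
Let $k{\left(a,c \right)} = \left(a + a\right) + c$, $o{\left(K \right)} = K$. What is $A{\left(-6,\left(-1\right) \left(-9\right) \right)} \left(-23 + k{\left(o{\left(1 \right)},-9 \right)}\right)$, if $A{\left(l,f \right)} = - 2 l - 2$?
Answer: $-300$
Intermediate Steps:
$A{\left(l,f \right)} = -2 - 2 l$
$k{\left(a,c \right)} = c + 2 a$ ($k{\left(a,c \right)} = 2 a + c = c + 2 a$)
$A{\left(-6,\left(-1\right) \left(-9\right) \right)} \left(-23 + k{\left(o{\left(1 \right)},-9 \right)}\right) = \left(-2 - -12\right) \left(-23 + \left(-9 + 2 \cdot 1\right)\right) = \left(-2 + 12\right) \left(-23 + \left(-9 + 2\right)\right) = 10 \left(-23 - 7\right) = 10 \left(-30\right) = -300$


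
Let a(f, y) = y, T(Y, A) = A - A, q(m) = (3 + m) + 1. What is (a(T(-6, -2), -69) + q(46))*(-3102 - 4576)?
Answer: 145882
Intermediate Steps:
q(m) = 4 + m
T(Y, A) = 0
(a(T(-6, -2), -69) + q(46))*(-3102 - 4576) = (-69 + (4 + 46))*(-3102 - 4576) = (-69 + 50)*(-7678) = -19*(-7678) = 145882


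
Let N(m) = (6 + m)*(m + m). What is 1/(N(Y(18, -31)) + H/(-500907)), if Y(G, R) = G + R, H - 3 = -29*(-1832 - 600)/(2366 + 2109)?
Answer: 2241558825/407963622197 ≈ 0.0054945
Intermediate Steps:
H = 83953/4475 (H = 3 - 29*(-1832 - 600)/(2366 + 2109) = 3 - (-70528)/4475 = 3 - 29*(-2432/4475) = 3 + 70528/4475 = 83953/4475 ≈ 18.760)
N(m) = 2*m*(6 + m) (N(m) = (6 + m)*(2*m) = 2*m*(6 + m))
1/(N(Y(18, -31)) + H/(-500907)) = 1/(2*(18 - 31)*(6 + (18 - 31)) + (83953/4475)/(-500907)) = 1/(2*(-13)*(6 - 13) + (83953/4475)*(-1/500907)) = 1/(2*(-13)*(-7) - 83953/2241558825) = 1/(182 - 83953/2241558825) = 1/(407963622197/2241558825) = 2241558825/407963622197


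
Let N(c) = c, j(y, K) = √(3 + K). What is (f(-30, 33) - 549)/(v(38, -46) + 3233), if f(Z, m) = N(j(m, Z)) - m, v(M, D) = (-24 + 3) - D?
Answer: -97/543 + I*√3/1086 ≈ -0.17864 + 0.0015949*I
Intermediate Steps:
v(M, D) = -21 - D
f(Z, m) = √(3 + Z) - m
(f(-30, 33) - 549)/(v(38, -46) + 3233) = ((√(3 - 30) - 1*33) - 549)/((-21 - 1*(-46)) + 3233) = ((√(-27) - 33) - 549)/((-21 + 46) + 3233) = ((3*I*√3 - 33) - 549)/(25 + 3233) = ((-33 + 3*I*√3) - 549)/3258 = (-582 + 3*I*√3)*(1/3258) = -97/543 + I*√3/1086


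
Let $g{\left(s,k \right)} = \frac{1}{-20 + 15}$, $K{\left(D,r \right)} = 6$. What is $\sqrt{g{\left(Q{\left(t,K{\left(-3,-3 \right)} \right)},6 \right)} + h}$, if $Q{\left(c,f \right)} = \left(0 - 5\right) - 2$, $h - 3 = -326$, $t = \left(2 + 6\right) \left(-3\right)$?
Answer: $\frac{4 i \sqrt{505}}{5} \approx 17.978 i$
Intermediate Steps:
$t = -24$ ($t = 8 \left(-3\right) = -24$)
$h = -323$ ($h = 3 - 326 = -323$)
$Q{\left(c,f \right)} = -7$ ($Q{\left(c,f \right)} = -5 - 2 = -7$)
$g{\left(s,k \right)} = - \frac{1}{5}$ ($g{\left(s,k \right)} = \frac{1}{-5} = - \frac{1}{5}$)
$\sqrt{g{\left(Q{\left(t,K{\left(-3,-3 \right)} \right)},6 \right)} + h} = \sqrt{- \frac{1}{5} - 323} = \sqrt{- \frac{1616}{5}} = \frac{4 i \sqrt{505}}{5}$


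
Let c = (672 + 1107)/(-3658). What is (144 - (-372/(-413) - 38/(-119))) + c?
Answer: 61940695/435302 ≈ 142.29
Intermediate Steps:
c = -1779/3658 (c = 1779*(-1/3658) = -1779/3658 ≈ -0.48633)
(144 - (-372/(-413) - 38/(-119))) + c = (144 - (-372/(-413) - 38/(-119))) - 1779/3658 = (144 - (-372*(-1/413) - 38*(-1/119))) - 1779/3658 = (144 - (372/413 + 38/119)) - 1779/3658 = (144 - 1*8566/7021) - 1779/3658 = (144 - 8566/7021) - 1779/3658 = 1002458/7021 - 1779/3658 = 61940695/435302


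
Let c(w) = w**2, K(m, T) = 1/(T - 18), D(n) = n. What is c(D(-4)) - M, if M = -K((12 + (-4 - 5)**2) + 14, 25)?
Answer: 113/7 ≈ 16.143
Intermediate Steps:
K(m, T) = 1/(-18 + T)
M = -1/7 (M = -1/(-18 + 25) = -1/7 ≈ -0.14286)
c(D(-4)) - M = (-4)**2 - 1*(-1/7) = 16 + 1/7 = 113/7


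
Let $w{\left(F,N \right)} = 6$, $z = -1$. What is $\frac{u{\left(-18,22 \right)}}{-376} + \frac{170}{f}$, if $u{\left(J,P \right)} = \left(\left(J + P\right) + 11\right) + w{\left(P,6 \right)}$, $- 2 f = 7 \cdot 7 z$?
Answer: $\frac{126811}{18424} \approx 6.8829$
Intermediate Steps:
$f = \frac{49}{2}$ ($f = - \frac{7 \cdot 7 \left(-1\right)}{2} = - \frac{49 \left(-1\right)}{2} = \left(- \frac{1}{2}\right) \left(-49\right) = \frac{49}{2} \approx 24.5$)
$u{\left(J,P \right)} = 17 + J + P$ ($u{\left(J,P \right)} = \left(\left(J + P\right) + 11\right) + 6 = \left(11 + J + P\right) + 6 = 17 + J + P$)
$\frac{u{\left(-18,22 \right)}}{-376} + \frac{170}{f} = \frac{17 - 18 + 22}{-376} + \frac{170}{\frac{49}{2}} = 21 \left(- \frac{1}{376}\right) + 170 \cdot \frac{2}{49} = - \frac{21}{376} + \frac{340}{49} = \frac{126811}{18424}$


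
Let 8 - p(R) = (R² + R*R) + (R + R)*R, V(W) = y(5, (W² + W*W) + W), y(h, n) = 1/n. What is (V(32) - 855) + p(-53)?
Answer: -25132639/2080 ≈ -12083.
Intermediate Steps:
V(W) = 1/(W + 2*W²) (V(W) = 1/((W² + W*W) + W) = 1/((W² + W²) + W) = 1/(2*W² + W) = 1/(W + 2*W²))
p(R) = 8 - 4*R² (p(R) = 8 - ((R² + R*R) + (R + R)*R) = 8 - ((R² + R²) + (2*R)*R) = 8 - (2*R² + 2*R²) = 8 - 4*R²)
(V(32) - 855) + p(-53) = (1/(32*(1 + 2*32)) - 855) + (8 - 4*(-53)²) = (1/(32*(1 + 64)) - 855) + (8 - 4*2809) = ((1/32)/65 - 855) + (8 - 11236) = ((1/32)*(1/65) - 855) - 11228 = (1/2080 - 855) - 11228 = -1778399/2080 - 11228 = -25132639/2080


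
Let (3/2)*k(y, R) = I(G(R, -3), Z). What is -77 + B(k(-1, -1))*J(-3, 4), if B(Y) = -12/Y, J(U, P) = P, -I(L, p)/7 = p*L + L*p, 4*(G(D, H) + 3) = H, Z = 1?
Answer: -2743/35 ≈ -78.371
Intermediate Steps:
G(D, H) = -3 + H/4
I(L, p) = -14*L*p (I(L, p) = -7*(p*L + L*p) = -7*(L*p + L*p) = -14*L*p)
k(y, R) = 35 (k(y, R) = 2*(-14*(-3 + (¼)*(-3))*1)/3 = 2*(-14*(-3 - ¾)*1)/3 = 2*(-14*(-15/4)*1)/3 = (⅔)*(105/2) = 35)
-77 + B(k(-1, -1))*J(-3, 4) = -77 - 12/35*4 = -77 - 48/35 = -2743/35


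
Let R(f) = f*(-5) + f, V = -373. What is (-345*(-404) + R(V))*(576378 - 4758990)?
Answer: -589212917664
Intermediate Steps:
R(f) = -4*f (R(f) = -5*f + f = -4*f)
(-345*(-404) + R(V))*(576378 - 4758990) = (-345*(-404) - 4*(-373))*(576378 - 4758990) = (139380 + 1492)*(-4182612) = 140872*(-4182612) = -589212917664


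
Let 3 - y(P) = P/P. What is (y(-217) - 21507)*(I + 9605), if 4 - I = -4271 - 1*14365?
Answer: -607408725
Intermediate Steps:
y(P) = 2 (y(P) = 3 - P/P = 3 - 1*1 = 3 - 1 = 2)
I = 18640 (I = 4 - (-4271 - 1*14365) = 4 - (-4271 - 14365) = 4 - 1*(-18636) = 4 + 18636 = 18640)
(y(-217) - 21507)*(I + 9605) = (2 - 21507)*(18640 + 9605) = -21505*28245 = -607408725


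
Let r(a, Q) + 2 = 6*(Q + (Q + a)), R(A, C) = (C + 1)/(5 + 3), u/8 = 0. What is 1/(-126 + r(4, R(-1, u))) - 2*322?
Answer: -132022/205 ≈ -644.01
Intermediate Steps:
u = 0 (u = 8*0 = 0)
R(A, C) = ⅛ + C/8 (R(A, C) = (1 + C)/8 = (1 + C)*(⅛) = ⅛ + C/8)
r(a, Q) = -2 + 6*a + 12*Q (r(a, Q) = -2 + 6*(Q + (Q + a)) = -2 + 6*(a + 2*Q) = -2 + (6*a + 12*Q) = -2 + 6*a + 12*Q)
1/(-126 + r(4, R(-1, u))) - 2*322 = 1/(-126 + (-2 + 6*4 + 12*(⅛ + (⅛)*0))) - 2*322 = 1/(-126 + (-2 + 24 + 12*(⅛ + 0))) - 644 = 1/(-126 + (-2 + 24 + 12*(⅛))) - 644 = 1/(-126 + (-2 + 24 + 3/2)) - 644 = 1/(-126 + 47/2) - 644 = 1/(-205/2) - 644 = -2/205 - 644 = -132022/205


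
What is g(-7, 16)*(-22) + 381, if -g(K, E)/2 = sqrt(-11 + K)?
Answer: 381 + 132*I*sqrt(2) ≈ 381.0 + 186.68*I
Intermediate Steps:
g(K, E) = -2*sqrt(-11 + K)
g(-7, 16)*(-22) + 381 = -2*sqrt(-11 - 7)*(-22) + 381 = -6*I*sqrt(2)*(-22) + 381 = 132*I*sqrt(2) + 381 = 381 + 132*I*sqrt(2)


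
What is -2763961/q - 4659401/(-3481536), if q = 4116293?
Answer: 9556629996397/14331022266048 ≈ 0.66685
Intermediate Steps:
-2763961/q - 4659401/(-3481536) = -2763961/4116293 - 4659401/(-3481536) = -2763961*1/4116293 - 4659401*(-1/3481536) = -2763961/4116293 + 4659401/3481536 = 9556629996397/14331022266048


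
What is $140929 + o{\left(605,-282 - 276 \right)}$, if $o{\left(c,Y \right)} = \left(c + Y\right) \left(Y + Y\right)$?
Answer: $88477$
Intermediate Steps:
$o{\left(c,Y \right)} = 2 Y \left(Y + c\right)$ ($o{\left(c,Y \right)} = \left(Y + c\right) 2 Y = 2 Y \left(Y + c\right)$)
$140929 + o{\left(605,-282 - 276 \right)} = 140929 + 2 \left(-282 - 276\right) \left(\left(-282 - 276\right) + 605\right) = 140929 + 2 \left(-558\right) \left(-558 + 605\right) = 140929 + 2 \left(-558\right) 47 = 140929 - 52452 = 88477$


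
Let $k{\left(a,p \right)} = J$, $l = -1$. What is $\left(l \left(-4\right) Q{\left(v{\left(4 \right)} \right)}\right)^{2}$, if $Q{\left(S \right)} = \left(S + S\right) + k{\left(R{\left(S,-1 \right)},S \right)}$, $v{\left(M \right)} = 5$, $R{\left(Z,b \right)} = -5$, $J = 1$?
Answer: $1936$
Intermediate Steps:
$k{\left(a,p \right)} = 1$
$Q{\left(S \right)} = 1 + 2 S$ ($Q{\left(S \right)} = \left(S + S\right) + 1 = 2 S + 1 = 1 + 2 S$)
$\left(l \left(-4\right) Q{\left(v{\left(4 \right)} \right)}\right)^{2} = \left(\left(-1\right) \left(-4\right) \left(1 + 2 \cdot 5\right)\right)^{2} = \left(4 \left(1 + 10\right)\right)^{2} = \left(4 \cdot 11\right)^{2} = 44^{2} = 1936$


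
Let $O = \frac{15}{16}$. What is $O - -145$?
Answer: $\frac{2335}{16} \approx 145.94$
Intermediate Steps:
$O = \frac{15}{16}$ ($O = 15 \cdot \frac{1}{16} = \frac{15}{16} \approx 0.9375$)
$O - -145 = \frac{15}{16} - -145 = \frac{15}{16} + 145 = \frac{2335}{16}$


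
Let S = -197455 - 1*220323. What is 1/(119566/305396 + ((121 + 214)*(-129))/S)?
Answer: 15948466261/7893716561 ≈ 2.0204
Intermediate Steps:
S = -417778 (S = -197455 - 220323 = -417778)
1/(119566/305396 + ((121 + 214)*(-129))/S) = 1/(119566/305396 + ((121 + 214)*(-129))/(-417778)) = 1/(119566*(1/305396) + (335*(-129))*(-1/417778)) = 1/(59783/152698 - 43215*(-1/417778)) = 1/(59783/152698 + 43215/417778) = 1/(7893716561/15948466261) = 15948466261/7893716561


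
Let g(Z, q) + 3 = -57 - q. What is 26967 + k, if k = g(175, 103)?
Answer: 26804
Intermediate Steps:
g(Z, q) = -60 - q (g(Z, q) = -3 + (-57 - q) = -60 - q)
k = -163 (k = -60 - 1*103 = -60 - 103 = -163)
26967 + k = 26967 - 163 = 26804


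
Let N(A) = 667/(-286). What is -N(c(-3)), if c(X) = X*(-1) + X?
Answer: 667/286 ≈ 2.3322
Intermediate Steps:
c(X) = 0 (c(X) = -X + X = 0)
N(A) = -667/286 (N(A) = 667*(-1/286) = -667/286)
-N(c(-3)) = -1*(-667/286) = 667/286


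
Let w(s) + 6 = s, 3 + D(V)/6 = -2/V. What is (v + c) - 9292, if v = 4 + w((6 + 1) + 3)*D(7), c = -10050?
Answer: -135918/7 ≈ -19417.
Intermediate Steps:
D(V) = -18 - 12/V (D(V) = -18 + 6*(-2/V) = -18 - 12/V)
w(s) = -6 + s
v = -524/7 (v = 4 + (-6 + ((6 + 1) + 3))*(-18 - 12/7) = 4 + (-6 + (7 + 3))*(-18 - 12*⅐) = 4 + (-6 + 10)*(-18 - 12/7) = 4 + 4*(-138/7) = 4 - 552/7 = -524/7 ≈ -74.857)
(v + c) - 9292 = (-524/7 - 10050) - 9292 = -70874/7 - 9292 = -135918/7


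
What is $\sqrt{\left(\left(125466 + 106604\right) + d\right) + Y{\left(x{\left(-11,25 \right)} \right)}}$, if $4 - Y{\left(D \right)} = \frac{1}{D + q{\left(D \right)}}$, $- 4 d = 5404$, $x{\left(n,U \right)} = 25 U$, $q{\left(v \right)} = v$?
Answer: $\frac{3 \sqrt{64089722}}{50} \approx 480.34$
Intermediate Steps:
$d = -1351$ ($d = \left(- \frac{1}{4}\right) 5404 = -1351$)
$Y{\left(D \right)} = 4 - \frac{1}{2 D}$ ($Y{\left(D \right)} = 4 - \frac{1}{D + D} = 4 - \frac{1}{2 D}$)
$\sqrt{\left(\left(125466 + 106604\right) + d\right) + Y{\left(x{\left(-11,25 \right)} \right)}} = \sqrt{\left(\left(125466 + 106604\right) - 1351\right) + \left(4 - \frac{1}{2 \cdot 25 \cdot 25}\right)} = \sqrt{\left(232070 - 1351\right) + \left(4 - \frac{1}{2 \cdot 625}\right)} = \sqrt{230719 + \left(4 - \frac{1}{1250}\right)} = \sqrt{230719 + \frac{4999}{1250}} = \sqrt{\frac{288403749}{1250}} = \frac{3 \sqrt{64089722}}{50}$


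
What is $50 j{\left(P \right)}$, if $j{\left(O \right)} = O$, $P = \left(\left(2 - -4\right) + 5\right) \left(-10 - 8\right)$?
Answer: $-9900$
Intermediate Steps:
$P = -198$ ($P = \left(\left(2 + 4\right) + 5\right) \left(-18\right) = \left(6 + 5\right) \left(-18\right) = 11 \left(-18\right) = -198$)
$50 j{\left(P \right)} = 50 \left(-198\right) = -9900$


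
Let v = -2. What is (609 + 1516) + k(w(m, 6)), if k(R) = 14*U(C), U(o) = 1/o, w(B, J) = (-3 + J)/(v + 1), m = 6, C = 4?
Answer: 4257/2 ≈ 2128.5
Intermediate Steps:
w(B, J) = 3 - J (w(B, J) = (-3 + J)/(-2 + 1) = (-3 + J)/(-1) = (-3 + J)*(-1) = 3 - J)
k(R) = 7/2 (k(R) = 14/4 = 14*(¼) = 7/2)
(609 + 1516) + k(w(m, 6)) = (609 + 1516) + 7/2 = 2125 + 7/2 = 4257/2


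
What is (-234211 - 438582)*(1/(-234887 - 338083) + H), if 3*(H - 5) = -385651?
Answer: 49552966926127313/572970 ≈ 8.6484e+10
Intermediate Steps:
H = -385636/3 (H = 5 + (⅓)*(-385651) = 5 - 385651/3 = -385636/3 ≈ -1.2855e+5)
(-234211 - 438582)*(1/(-234887 - 338083) + H) = (-234211 - 438582)*(1/(-234887 - 338083) - 385636/3) = -672793*(1/(-572970) - 385636/3) = -672793*(-1/572970 - 385636/3) = -672793*(-73652619641/572970) = 49552966926127313/572970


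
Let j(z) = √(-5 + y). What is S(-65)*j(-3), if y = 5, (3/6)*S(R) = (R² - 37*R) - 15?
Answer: 0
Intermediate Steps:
S(R) = -30 - 74*R + 2*R² (S(R) = 2*((R² - 37*R) - 15) = 2*(-15 + R² - 37*R) = -30 - 74*R + 2*R²)
j(z) = 0 (j(z) = √(-5 + 5) = √0 = 0)
S(-65)*j(-3) = (-30 - 74*(-65) + 2*(-65)²)*0 = (-30 + 4810 + 2*4225)*0 = (-30 + 4810 + 8450)*0 = 13230*0 = 0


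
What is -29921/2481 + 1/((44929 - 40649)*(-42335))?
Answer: -5421499692281/449541817800 ≈ -12.060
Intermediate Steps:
-29921/2481 + 1/((44929 - 40649)*(-42335)) = -29921*1/2481 - 1/42335/4280 = -29921/2481 + (1/4280)*(-1/42335) = -29921/2481 - 1/181193800 = -5421499692281/449541817800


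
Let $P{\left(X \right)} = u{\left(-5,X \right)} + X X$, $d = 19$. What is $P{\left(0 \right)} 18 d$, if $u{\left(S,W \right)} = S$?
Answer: $-1710$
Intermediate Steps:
$P{\left(X \right)} = -5 + X^{2}$ ($P{\left(X \right)} = -5 + X X = -5 + X^{2}$)
$P{\left(0 \right)} 18 d = \left(-5 + 0^{2}\right) 18 \cdot 19 = \left(-5 + 0\right) 18 \cdot 19 = \left(-5\right) 18 \cdot 19 = \left(-90\right) 19 = -1710$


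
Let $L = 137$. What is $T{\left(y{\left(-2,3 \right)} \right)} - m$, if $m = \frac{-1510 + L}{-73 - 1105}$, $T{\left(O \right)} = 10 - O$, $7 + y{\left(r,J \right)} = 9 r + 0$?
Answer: $\frac{39857}{1178} \approx 33.834$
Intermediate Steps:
$y{\left(r,J \right)} = -7 + 9 r$ ($y{\left(r,J \right)} = -7 + \left(9 r + 0\right) = -7 + 9 r$)
$m = \frac{1373}{1178}$ ($m = \frac{-1510 + 137}{-73 - 1105} = - \frac{1373}{-1178} = \left(-1373\right) \left(- \frac{1}{1178}\right) = \frac{1373}{1178} \approx 1.1655$)
$T{\left(y{\left(-2,3 \right)} \right)} - m = \left(10 - \left(-7 + 9 \left(-2\right)\right)\right) - \frac{1373}{1178} = \left(10 - \left(-7 - 18\right)\right) - \frac{1373}{1178} = \left(10 - -25\right) - \frac{1373}{1178} = \left(10 + 25\right) - \frac{1373}{1178} = 35 - \frac{1373}{1178} = \frac{39857}{1178}$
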